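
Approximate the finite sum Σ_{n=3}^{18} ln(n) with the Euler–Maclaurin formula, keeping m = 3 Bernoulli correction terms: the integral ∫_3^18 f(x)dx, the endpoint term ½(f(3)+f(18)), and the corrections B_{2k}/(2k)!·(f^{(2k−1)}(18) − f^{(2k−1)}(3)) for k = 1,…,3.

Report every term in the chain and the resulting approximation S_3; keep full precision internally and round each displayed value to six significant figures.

The integral term ∫_3^18 ln(x) dx = 33.7309.
Endpoint term: (f(3) + f(18))/2 = (1.09861 + 2.89037)/2 = 1.99449.
Running total after boundary: 35.7253.
Correction k=1: B_{2}/2! · (f^{(1)}(18) − f^{(1)}(3)) = 1/12 · (0.0555556 − 0.333333) = -0.0231481.
Partial sum through k=1: 35.7022.
Correction k=2: B_{4}/4! · (f^{(3)}(18) − f^{(3)}(3)) = −1/720 · (0.000342936 − 0.0740741) = 0.000102404.
Partial sum through k=2: 35.7023.
Correction k=3: B_{6}/6! · (f^{(5)}(18) − f^{(5)}(3)) = 1/30240 · (1.27013e-05 − 0.0987654) = -3.26563e-06.

S_3 ≈ 35.7023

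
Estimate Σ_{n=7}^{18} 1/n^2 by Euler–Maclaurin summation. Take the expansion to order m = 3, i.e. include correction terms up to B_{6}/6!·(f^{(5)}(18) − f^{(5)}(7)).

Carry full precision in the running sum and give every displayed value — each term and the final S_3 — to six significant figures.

S_3 ≈ 0.0995043

Integral: ∫_7^18 1/x^2 dx = 0.0873016.
½[f(7) + f(18)] = ½[0.0204082 + 0.00308642] = 0.0117473.
Integral + boundary = 0.0990489.
Correction k=1: B_{2}/2! · (f^{(1)}(18) − f^{(1)}(7)) = 1/12 · (-0.000342936 − (-0.00583090)) = 0.000457331.
Partial sum through k=1: 0.0995062.
Correction k=2: B_{4}/4! · (f^{(3)}(18) − f^{(3)}(7)) = −1/720 · (-1.27013e-05 − (-0.00142798)) = -1.96566e-06.
Partial sum through k=2: 0.0995042.
Correction k=3: B_{6}/6! · (f^{(5)}(18) − f^{(5)}(7)) = 1/30240 · (-1.17605e-06 − (-0.000874271)) = 2.88722e-08.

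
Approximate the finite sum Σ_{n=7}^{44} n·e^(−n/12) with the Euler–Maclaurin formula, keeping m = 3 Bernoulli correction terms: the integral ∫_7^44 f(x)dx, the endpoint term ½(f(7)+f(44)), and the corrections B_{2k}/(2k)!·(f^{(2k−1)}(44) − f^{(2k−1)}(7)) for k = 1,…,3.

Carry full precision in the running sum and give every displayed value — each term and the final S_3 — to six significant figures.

∫_7^44 x·e^(−x/12) dx evaluates to 110.055.
Endpoint term: (f(7) + f(44))/2 = (3.90625 + 1.12471)/2 = 2.51548.
Integral + boundary = 112.570.
Correction k=1: B_{2}/2! · (f^{(1)}(44) − f^{(1)}(7)) = 1/12 · (-0.0681641 − 0.232515) = -0.0250566.
After k=1: 112.545.
Correction k=2: B_{4}/4! · (f^{(3)}(44) − f^{(3)}(7)) = −1/720 · (-0.000118340 − 0.00936517) = 1.31715e-05.
After k=2: 112.545.
Correction k=3: B_{6}/6! · (f^{(5)}(44) − f^{(5)}(7)) = 1/30240 · (1.64362e-06 − 0.000118859) = -3.87616e-09.

S_3 ≈ 112.545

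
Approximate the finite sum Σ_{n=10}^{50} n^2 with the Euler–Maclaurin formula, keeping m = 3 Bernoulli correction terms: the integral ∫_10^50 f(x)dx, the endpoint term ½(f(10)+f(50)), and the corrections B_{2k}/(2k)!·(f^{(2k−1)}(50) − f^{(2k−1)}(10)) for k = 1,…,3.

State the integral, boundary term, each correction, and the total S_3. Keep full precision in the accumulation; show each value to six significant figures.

∫_10^50 x^2 dx evaluates to 41333.3.
Boundary: ½(f(10) + f(50)) = ½(100.000 + 2500.00) = 1300.00.
So far: 42633.3.
k=1: B_{2}/(2)! × [f^{(1)}(50) − f^{(1)}(10)] = 1/12 × (100.000 − 20.0000) = 6.66667.
Partial sum through k=1: 42640.0.
k=2: B_{4}/(4)! × [f^{(3)}(50) − f^{(3)}(10)] = −1/720 × (0.00000 − 0.00000) = 0.00000.
Partial sum through k=2: 42640.0.
k=3: B_{6}/(6)! × [f^{(5)}(50) − f^{(5)}(10)] = 1/30240 × (0.00000 − 0.00000) = 0.00000.

S_3 ≈ 42640.0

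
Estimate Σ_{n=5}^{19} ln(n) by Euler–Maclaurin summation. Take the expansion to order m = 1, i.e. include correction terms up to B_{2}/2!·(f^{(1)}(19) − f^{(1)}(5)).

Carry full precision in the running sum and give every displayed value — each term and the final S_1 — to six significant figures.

Integral: ∫_5^19 ln(x) dx = 33.8972.
½[f(5) + f(19)] = ½[1.60944 + 2.94444] = 2.27694.
Running total after boundary: 36.1741.
Order-1 term: 1/12 · (0.0526316 − 0.200000) = -0.0122807.

S_1 ≈ 36.1618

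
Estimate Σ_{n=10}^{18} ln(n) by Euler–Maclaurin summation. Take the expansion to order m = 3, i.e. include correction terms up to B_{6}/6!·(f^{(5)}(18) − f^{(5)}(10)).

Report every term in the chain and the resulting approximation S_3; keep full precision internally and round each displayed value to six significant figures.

Integral: ∫_10^18 ln(x) dx = 21.0008.
½[f(10) + f(18)] = ½[2.30259 + 2.89037] = 2.59648.
Integral + boundary = 23.5973.
Correction k=1: B_{2}/2! · (f^{(1)}(18) − f^{(1)}(10)) = 1/12 · (0.0555556 − 0.100000) = -0.00370370.
Running total after k=1: 23.5936.
Correction k=2: B_{4}/4! · (f^{(3)}(18) − f^{(3)}(10)) = −1/720 · (0.000342936 − 0.00200000) = 2.30148e-06.
Running total after k=2: 23.5936.
Correction k=3: B_{6}/6! · (f^{(5)}(18) − f^{(5)}(10)) = 1/30240 · (1.27013e-05 − 0.000240000) = -7.51649e-09.

S_3 ≈ 23.5936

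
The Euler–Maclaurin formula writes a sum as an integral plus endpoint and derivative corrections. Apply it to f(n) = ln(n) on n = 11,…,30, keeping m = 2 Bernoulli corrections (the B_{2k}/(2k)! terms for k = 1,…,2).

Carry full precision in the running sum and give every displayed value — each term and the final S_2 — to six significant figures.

S_2 ≈ 59.5538

∫_11^30 ln(x) dx evaluates to 56.6591.
Endpoint term: (f(11) + f(30))/2 = (2.39790 + 3.40120)/2 = 2.89955.
Running total after boundary: 59.5586.
k=1: B_{2}/(2)! × [f^{(1)}(30) − f^{(1)}(11)] = 1/12 × (0.0333333 − 0.0909091) = -0.00479798.
Running total after k=1: 59.5538.
k=2: B_{4}/(4)! × [f^{(3)}(30) − f^{(3)}(11)] = −1/720 × (7.40741e-05 − 0.00150263) = 1.98410e-06.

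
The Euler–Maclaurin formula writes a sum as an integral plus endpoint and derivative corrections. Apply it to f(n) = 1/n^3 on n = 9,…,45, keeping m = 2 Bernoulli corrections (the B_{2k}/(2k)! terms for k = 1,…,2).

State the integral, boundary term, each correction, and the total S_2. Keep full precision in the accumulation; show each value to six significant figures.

S_2 ≈ 0.00665517

The integral term ∫_9^45 1/x^3 dx = 0.00592593.
Boundary: ½(f(9) + f(45)) = ½(0.00137174 + 1.09739e-05) = 0.000691358.
Running total after boundary: 0.00661728.
Correction k=1: B_{2}/2! · (f^{(1)}(45) − f^{(1)}(9)) = 1/12 · (-7.31596e-07 − (-0.000457247)) = 3.80430e-05.
Partial sum through k=1: 0.00665533.
Correction k=2: B_{4}/4! · (f^{(3)}(45) − f^{(3)}(9)) = −1/720 · (-7.22564e-09 − (-0.000112901)) = -1.56796e-07.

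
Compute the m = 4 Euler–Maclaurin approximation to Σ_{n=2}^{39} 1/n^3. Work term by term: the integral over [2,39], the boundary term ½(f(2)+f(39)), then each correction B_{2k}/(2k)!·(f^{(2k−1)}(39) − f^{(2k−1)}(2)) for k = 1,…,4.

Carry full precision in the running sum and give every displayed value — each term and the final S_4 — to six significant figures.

S_4 ≈ 0.201682

Integral: ∫_2^39 1/x^3 dx = 0.124671.
Endpoint term: (f(2) + f(39))/2 = (0.125000 + 1.68580e-05)/2 = 0.0625084.
So far: 0.187180.
Order-1 term: 1/12 · (-1.29677e-06 − (-0.187500)) = 0.0156249.
Running total after k=1: 0.202805.
Order-2 term: −1/720 · (-1.70515e-08 − (-0.937500)) = -0.00130208.
Running total after k=2: 0.201503.
Order-3 term: 1/30240 · (-4.70851e-10 − (-9.84375)) = 0.000325521.
Running total after k=3: 0.201828.
Order-4 term: −1/1209600 · (-2.22888e-11 − (-177.188)) = -0.000146484.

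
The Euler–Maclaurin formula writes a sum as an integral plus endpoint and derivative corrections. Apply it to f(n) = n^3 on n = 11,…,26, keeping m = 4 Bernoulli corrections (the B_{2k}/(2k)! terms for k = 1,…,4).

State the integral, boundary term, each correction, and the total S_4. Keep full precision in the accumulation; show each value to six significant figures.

∫_11^26 x^3 dx evaluates to 110584.
½[f(11) + f(26)] = ½[1331.00 + 17576.0] = 9453.50.
So far: 120037.
Order-1 term: 1/12 · (2028.00 − 363.000) = 138.750.
Running total after k=1: 120176.
Order-2 term: −1/720 · (6.00000 − 6.00000) = 0.00000.
Running total after k=2: 120176.
Order-3 term: 1/30240 · (0.00000 − 0.00000) = 0.00000.
Running total after k=3: 120176.
Order-4 term: −1/1209600 · (0.00000 − 0.00000) = 0.00000.

S_4 ≈ 120176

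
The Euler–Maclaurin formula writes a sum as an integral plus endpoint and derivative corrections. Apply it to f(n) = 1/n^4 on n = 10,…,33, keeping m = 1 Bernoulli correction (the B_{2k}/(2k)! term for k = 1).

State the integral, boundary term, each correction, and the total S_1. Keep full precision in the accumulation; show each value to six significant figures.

S_1 ≈ 0.000377804

The integral term ∫_10^33 1/x^4 dx = 0.000324058.
Endpoint term: (f(10) + f(33))/2 = (0.000100000 + 8.43226e-07)/2 = 5.04216e-05.
Running total after boundary: 0.000374479.
Correction k=1: B_{2}/2! · (f^{(1)}(33) − f^{(1)}(10)) = 1/12 · (-1.02209e-07 − (-4.00000e-05)) = 3.32482e-06.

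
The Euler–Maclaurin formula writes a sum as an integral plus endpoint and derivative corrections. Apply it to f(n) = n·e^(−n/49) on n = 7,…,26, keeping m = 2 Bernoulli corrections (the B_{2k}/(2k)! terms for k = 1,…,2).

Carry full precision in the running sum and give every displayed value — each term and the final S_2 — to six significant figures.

S_2 ≈ 227.556

Integral: ∫_7^26 x·e^(−x/49) dx = 216.914.
Boundary: ½(f(7) + f(26)) = ½(6.06815 + 15.2944) = 10.6813.
Integral + boundary = 227.595.
k=1: B_{2}/(2)! × [f^{(1)}(26) − f^{(1)}(7)] = 1/12 × (0.276115 − 0.743038) = -0.0389103.
Partial sum through k=1: 227.556.
k=2: B_{4}/(4)! × [f^{(3)}(26) − f^{(3)}(7)] = −1/720 × (0.000605000 − 0.00103157) = 5.92456e-07.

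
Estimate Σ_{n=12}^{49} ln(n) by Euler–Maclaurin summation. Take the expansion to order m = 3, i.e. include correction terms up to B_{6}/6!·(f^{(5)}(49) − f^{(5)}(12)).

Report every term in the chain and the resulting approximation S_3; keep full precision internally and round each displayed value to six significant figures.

S_3 ≈ 127.063

Integral: ∫_12^49 ln(x) dx = 123.880.
Boundary: ½(f(12) + f(49)) = ½(2.48491 + 3.89182) = 3.18836.
Running total after boundary: 127.069.
k=1: B_{2}/(2)! × [f^{(1)}(49) − f^{(1)}(12)] = 1/12 × (0.0204082 − 0.0833333) = -0.00524376.
Running total after k=1: 127.063.
k=2: B_{4}/(4)! × [f^{(3)}(49) − f^{(3)}(12)] = −1/720 × (1.69997e-05 − 0.00115741) = 1.58390e-06.
Running total after k=2: 127.063.
k=3: B_{6}/(6)! × [f^{(5)}(49) − f^{(5)}(12)] = 1/30240 × (8.49632e-08 − 9.64506e-05) = -3.18669e-09.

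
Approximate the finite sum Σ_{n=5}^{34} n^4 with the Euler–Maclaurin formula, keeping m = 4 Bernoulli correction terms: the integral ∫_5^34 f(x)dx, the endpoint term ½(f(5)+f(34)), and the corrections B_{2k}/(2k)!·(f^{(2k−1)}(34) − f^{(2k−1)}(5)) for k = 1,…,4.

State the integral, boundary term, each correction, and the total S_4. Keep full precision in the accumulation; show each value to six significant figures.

∫_5^34 x^4 dx evaluates to 9.08646e+06.
½[f(5) + f(34)] = ½[625.000 + 1.33634e+06] = 668480.
So far: 9.75494e+06.
k=1: B_{2}/(2)! × [f^{(1)}(34) − f^{(1)}(5)] = 1/12 × (157216 − 500.000) = 13059.7.
Partial sum through k=1: 9.76800e+06.
k=2: B_{4}/(4)! × [f^{(3)}(34) − f^{(3)}(5)] = −1/720 × (816.000 − 120.000) = -0.966667.
Partial sum through k=2: 9.76800e+06.
k=3: B_{6}/(6)! × [f^{(5)}(34) − f^{(5)}(5)] = 1/30240 × (0.00000 − 0.00000) = 0.00000.
Partial sum through k=3: 9.76800e+06.
k=4: B_{8}/(8)! × [f^{(7)}(34) − f^{(7)}(5)] = −1/1209600 × (0.00000 − 0.00000) = 0.00000.

S_4 ≈ 9.76800e+06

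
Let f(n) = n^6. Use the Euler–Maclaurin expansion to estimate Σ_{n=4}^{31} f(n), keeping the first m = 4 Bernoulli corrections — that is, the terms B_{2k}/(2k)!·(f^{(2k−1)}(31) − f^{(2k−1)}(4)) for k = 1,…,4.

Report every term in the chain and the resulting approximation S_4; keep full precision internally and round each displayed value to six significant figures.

The integral term ∫_4^31 x^6 dx = 3.93037e+09.
½[f(4) + f(31)] = ½[4096.00 + 8.87504e+08] = 4.43754e+08.
So far: 4.37412e+09.
Order-1 term: 1/12 · (1.71775e+08 − 6144.00) = 1.43141e+07.
Running total after k=1: 4.38844e+09.
Order-2 term: −1/720 · (3.57492e+06 − 7680.00) = -4954.50.
Running total after k=2: 4.38843e+09.
Order-3 term: 1/30240 · (22320.0 − 2880.00) = 0.642857.
Running total after k=3: 4.38843e+09.
Order-4 term: −1/1209600 · (0.00000 − 0.00000) = 0.00000.

S_4 ≈ 4.38843e+09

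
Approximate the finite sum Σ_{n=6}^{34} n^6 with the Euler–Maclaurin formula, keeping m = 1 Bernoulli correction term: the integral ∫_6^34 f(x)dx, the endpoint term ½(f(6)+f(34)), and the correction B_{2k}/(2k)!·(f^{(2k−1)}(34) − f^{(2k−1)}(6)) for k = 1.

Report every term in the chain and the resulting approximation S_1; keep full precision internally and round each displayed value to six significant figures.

∫_6^34 x^6 dx evaluates to 7.50330e+09.
½[f(6) + f(34)] = ½[46656.0 + 1.54480e+09] = 7.72426e+08.
Running total after boundary: 8.27572e+09.
Correction k=1: B_{2}/2! · (f^{(1)}(34) − f^{(1)}(6)) = 1/12 · (2.72613e+08 − 46656.0) = 2.27138e+07.

S_1 ≈ 8.29844e+09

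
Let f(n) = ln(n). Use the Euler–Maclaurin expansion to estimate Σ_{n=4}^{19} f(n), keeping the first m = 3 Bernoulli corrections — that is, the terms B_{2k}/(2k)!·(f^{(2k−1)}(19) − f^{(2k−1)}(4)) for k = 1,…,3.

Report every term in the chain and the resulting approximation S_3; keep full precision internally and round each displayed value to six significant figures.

∫_4^19 ln(x) dx evaluates to 35.3992.
Boundary: ½(f(4) + f(19)) = ½(1.38629 + 2.94444) = 2.16537.
Integral + boundary = 37.5645.
k=1: B_{2}/(2)! × [f^{(1)}(19) − f^{(1)}(4)] = 1/12 × (0.0526316 − 0.250000) = -0.0164474.
Running total after k=1: 37.5481.
k=2: B_{4}/(4)! × [f^{(3)}(19) − f^{(3)}(4)] = −1/720 × (0.000291588 − 0.0312500) = 4.29978e-05.
Running total after k=2: 37.5481.
k=3: B_{6}/(6)! × [f^{(5)}(19) − f^{(5)}(4)] = 1/30240 × (9.69267e-06 − 0.0234375) = -7.74729e-07.

S_3 ≈ 37.5481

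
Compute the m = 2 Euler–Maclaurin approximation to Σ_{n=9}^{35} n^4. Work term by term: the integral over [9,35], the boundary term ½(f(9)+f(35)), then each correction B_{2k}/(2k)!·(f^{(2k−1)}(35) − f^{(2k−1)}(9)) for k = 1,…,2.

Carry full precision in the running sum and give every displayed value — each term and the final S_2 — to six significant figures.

The integral term ∫_9^35 x^4 dx = 1.04926e+07.
Endpoint term: (f(9) + f(35))/2 = (6561.00 + 1.50062e+06)/2 = 753593.
Integral + boundary = 1.12462e+07.
Correction k=1: B_{2}/2! · (f^{(1)}(35) − f^{(1)}(9)) = 1/12 · (171500 − 2916.00) = 14048.7.
After k=1: 1.12602e+07.
Correction k=2: B_{4}/4! · (f^{(3)}(35) − f^{(3)}(9)) = −1/720 · (840.000 − 216.000) = -0.866667.

S_2 ≈ 1.12602e+07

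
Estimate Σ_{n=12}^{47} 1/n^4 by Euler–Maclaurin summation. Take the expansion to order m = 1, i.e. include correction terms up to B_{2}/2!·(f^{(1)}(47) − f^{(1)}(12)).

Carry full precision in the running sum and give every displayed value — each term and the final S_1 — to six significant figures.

S_1 ≈ 0.000215244

Integral: ∫_12^47 1/x^4 dx = 0.000189691.
½[f(12) + f(47)] = ½[4.82253e-05 + 2.04931e-07] = 2.42151e-05.
So far: 0.000213906.
Order-1 term: 1/12 · (-1.74410e-08 − (-1.60751e-05)) = 1.33814e-06.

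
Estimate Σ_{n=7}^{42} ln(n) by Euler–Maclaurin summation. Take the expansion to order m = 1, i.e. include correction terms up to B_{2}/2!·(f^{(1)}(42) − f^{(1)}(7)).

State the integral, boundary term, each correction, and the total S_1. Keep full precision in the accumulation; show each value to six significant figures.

S_1 ≈ 111.193

The integral term ∫_7^42 ln(x) dx = 108.361.
Endpoint term: (f(7) + f(42))/2 = (1.94591 + 3.73767)/2 = 2.84179.
Running total after boundary: 111.203.
Correction k=1: B_{2}/2! · (f^{(1)}(42) − f^{(1)}(7)) = 1/12 · (0.0238095 − 0.142857) = -0.00992063.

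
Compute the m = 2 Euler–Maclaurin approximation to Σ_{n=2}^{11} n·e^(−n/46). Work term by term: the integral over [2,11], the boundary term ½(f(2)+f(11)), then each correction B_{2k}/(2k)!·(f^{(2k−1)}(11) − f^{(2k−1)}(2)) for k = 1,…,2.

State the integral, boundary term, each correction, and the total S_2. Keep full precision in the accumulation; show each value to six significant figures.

S_2 ≈ 54.9858

The integral term ∫_2^11 x·e^(−x/46) dx = 49.7245.
Boundary: ½(f(2) + f(11)) = ½(1.91491 + 8.66043) = 5.28767.
Running total after boundary: 55.0122.
k=1: B_{2}/(2)! × [f^{(1)}(11) − f^{(1)}(2)] = 1/12 × (0.599042 − 0.915825) = -0.0263986.
Running total after k=1: 54.9858.
k=2: B_{4}/(4)! × [f^{(3)}(11) − f^{(3)}(2)] = −1/720 × (0.00102725 − 0.00133777) = 4.31281e-07.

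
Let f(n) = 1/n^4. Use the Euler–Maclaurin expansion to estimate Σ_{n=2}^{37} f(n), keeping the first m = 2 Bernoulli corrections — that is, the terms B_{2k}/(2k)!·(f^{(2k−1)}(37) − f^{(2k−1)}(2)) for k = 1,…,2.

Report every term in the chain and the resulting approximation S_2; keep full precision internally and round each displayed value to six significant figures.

S_2 ≈ 0.0820249

Integral: ∫_2^37 1/x^4 dx = 0.0416601.
½[f(2) + f(37)] = ½[0.0625000 + 5.33572e-07] = 0.0312503.
So far: 0.0729104.
Correction k=1: B_{2}/2! · (f^{(1)}(37) − f^{(1)}(2)) = 1/12 · (-5.76835e-08 − (-0.125000)) = 0.0104167.
Running total after k=1: 0.0833270.
Correction k=2: B_{4}/4! · (f^{(3)}(37) − f^{(3)}(2)) = −1/720 · (-1.26406e-09 − (-0.937500)) = -0.00130208.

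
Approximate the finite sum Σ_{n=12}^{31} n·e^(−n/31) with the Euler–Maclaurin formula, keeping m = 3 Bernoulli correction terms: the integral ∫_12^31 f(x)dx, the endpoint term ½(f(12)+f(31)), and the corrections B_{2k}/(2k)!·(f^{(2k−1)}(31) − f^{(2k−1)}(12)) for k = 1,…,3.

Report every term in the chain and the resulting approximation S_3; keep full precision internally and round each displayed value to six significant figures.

Integral: ∫_12^31 x·e^(−x/31) dx = 198.077.
Endpoint term: (f(12) + f(31))/2 = (8.14830 + 11.4043)/2 = 9.77628.
So far: 207.853.
Correction k=1: B_{2}/2! · (f^{(1)}(31) − f^{(1)}(12)) = 1/12 · (0.00000 − 0.416177) = -0.0346814.
Running total after k=1: 207.818.
Correction k=2: B_{4}/4! · (f^{(3)}(31) − f^{(3)}(12)) = −1/720 · (0.000765618 − 0.00184623) = 1.50085e-06.
Running total after k=2: 207.818.
Correction k=3: B_{6}/6! · (f^{(5)}(31) − f^{(5)}(12)) = 1/30240 · (1.59338e-06 − 3.39167e-06) = -5.94673e-11.

S_3 ≈ 207.818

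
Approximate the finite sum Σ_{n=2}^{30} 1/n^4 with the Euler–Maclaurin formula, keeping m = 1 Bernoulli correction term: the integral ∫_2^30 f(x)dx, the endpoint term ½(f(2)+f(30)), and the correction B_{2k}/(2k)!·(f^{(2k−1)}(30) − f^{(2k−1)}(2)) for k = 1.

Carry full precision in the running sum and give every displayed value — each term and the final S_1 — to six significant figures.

S_1 ≈ 0.0833216

Integral: ∫_2^30 1/x^4 dx = 0.0416543.
½[f(2) + f(30)] = ½[0.0625000 + 1.23457e-06] = 0.0312506.
Running total after boundary: 0.0729049.
Correction k=1: B_{2}/2! · (f^{(1)}(30) − f^{(1)}(2)) = 1/12 · (-1.64609e-07 − (-0.125000)) = 0.0104167.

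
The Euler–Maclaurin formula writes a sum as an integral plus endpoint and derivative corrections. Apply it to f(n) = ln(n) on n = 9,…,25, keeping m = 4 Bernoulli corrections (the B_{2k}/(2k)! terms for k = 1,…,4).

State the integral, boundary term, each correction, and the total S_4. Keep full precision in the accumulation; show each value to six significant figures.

S_4 ≈ 47.3990

The integral term ∫_9^25 ln(x) dx = 44.6969.
Boundary: ½(f(9) + f(25)) = ½(2.19722 + 3.21888) = 2.70805.
Running total after boundary: 47.4049.
k=1: B_{2}/(2)! × [f^{(1)}(25) − f^{(1)}(9)] = 1/12 × (0.0400000 − 0.111111) = -0.00592593.
Running total after k=1: 47.3990.
k=2: B_{4}/(4)! × [f^{(3)}(25) − f^{(3)}(9)] = −1/720 × (0.000128000 − 0.00274348) = 3.63262e-06.
Running total after k=2: 47.3990.
k=3: B_{6}/(6)! × [f^{(5)}(25) − f^{(5)}(9)] = 1/30240 × (2.45760e-06 − 0.000406442) = -1.33593e-08.
Running total after k=3: 47.3990.
k=4: B_{8}/(8)! × [f^{(7)}(25) − f^{(7)}(9)] = −1/1209600 × (1.17965e-07 − 0.000150534) = 1.24352e-10.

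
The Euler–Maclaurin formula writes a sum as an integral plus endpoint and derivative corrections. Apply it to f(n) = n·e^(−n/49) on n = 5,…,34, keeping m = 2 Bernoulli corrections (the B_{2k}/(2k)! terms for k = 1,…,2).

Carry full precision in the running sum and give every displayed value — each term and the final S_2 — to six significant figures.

S_2 ≈ 368.000

∫_5^34 x·e^(−x/49) dx evaluates to 357.303.
Boundary: ½(f(5) + f(34)) = ½(4.51496 + 16.9876) = 10.7513.
Running total after boundary: 368.055.
k=1: B_{2}/(2)! × [f^{(1)}(34) − f^{(1)}(5)] = 1/12 × (0.152949 − 0.810851) = -0.0548251.
Running total after k=1: 368.000.
k=2: B_{4}/(4)! × [f^{(3)}(34) − f^{(3)}(5)] = −1/720 × (0.000479891 − 0.00108989) = 8.47226e-07.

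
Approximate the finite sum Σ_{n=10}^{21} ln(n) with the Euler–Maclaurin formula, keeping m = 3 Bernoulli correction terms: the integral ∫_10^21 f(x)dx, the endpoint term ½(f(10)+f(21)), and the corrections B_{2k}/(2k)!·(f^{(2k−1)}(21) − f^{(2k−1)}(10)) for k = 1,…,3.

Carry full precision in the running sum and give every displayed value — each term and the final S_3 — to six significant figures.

S_3 ≈ 32.5783

The integral term ∫_10^21 ln(x) dx = 29.9091.
Endpoint term: (f(10) + f(21))/2 = (2.30259 + 3.04452)/2 = 2.67355.
Integral + boundary = 32.5827.
Correction k=1: B_{2}/2! · (f^{(1)}(21) − f^{(1)}(10)) = 1/12 · (0.0476190 − 0.100000) = -0.00436508.
After k=1: 32.5783.
Correction k=2: B_{4}/4! · (f^{(3)}(21) − f^{(3)}(10)) = −1/720 · (0.000215959 − 0.00200000) = 2.47783e-06.
After k=2: 32.5783.
Correction k=3: B_{6}/6! · (f^{(5)}(21) − f^{(5)}(10)) = 1/30240 · (5.87645e-06 − 0.000240000) = -7.74218e-09.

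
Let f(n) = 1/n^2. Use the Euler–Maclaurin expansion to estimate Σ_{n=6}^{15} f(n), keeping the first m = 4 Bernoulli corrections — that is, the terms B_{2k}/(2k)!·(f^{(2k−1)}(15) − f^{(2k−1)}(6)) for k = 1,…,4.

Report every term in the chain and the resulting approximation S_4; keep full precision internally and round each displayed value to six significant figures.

The integral term ∫_6^15 1/x^2 dx = 0.100000.
Endpoint term: (f(6) + f(15))/2 = (0.0277778 + 0.00444444)/2 = 0.0161111.
Running total after boundary: 0.116111.
Order-1 term: 1/12 · (-0.000592593 − (-0.00925926)) = 0.000722222.
Running total after k=1: 0.116833.
Order-2 term: −1/720 · (-3.16049e-05 − (-0.00308642)) = -4.24280e-06.
Running total after k=2: 0.116829.
Order-3 term: 1/30240 · (-4.21399e-06 − (-0.00257202)) = 8.49141e-08.
Running total after k=3: 0.116829.
Order-4 term: −1/1209600 · (-1.04882e-06 − (-0.00400091)) = -3.30677e-09.

S_4 ≈ 0.116829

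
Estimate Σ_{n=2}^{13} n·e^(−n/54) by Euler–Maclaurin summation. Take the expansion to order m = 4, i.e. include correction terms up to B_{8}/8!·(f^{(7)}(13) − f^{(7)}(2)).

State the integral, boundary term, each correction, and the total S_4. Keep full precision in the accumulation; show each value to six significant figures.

S_4 ≈ 76.1818

∫_2^13 x·e^(−x/54) dx evaluates to 70.1365.
½[f(2) + f(13)] = ½[1.92728 + 10.2186] = 6.07294.
So far: 76.2094.
Correction k=1: B_{2}/2! · (f^{(1)}(13) − f^{(1)}(2)) = 1/12 · (0.596812 − 0.927950) = -0.0275948.
Running total after k=1: 76.1818.
Correction k=2: B_{4}/4! · (f^{(3)}(13) − f^{(3)}(2)) = −1/720 · (0.000743794 − 0.000979160) = 3.26898e-07.
Running total after k=2: 76.1818.
Correction k=3: B_{6}/6! · (f^{(5)}(13) − f^{(5)}(2)) = 1/30240 · (4.39959e-07 − 5.62446e-07) = -4.05051e-12.
Running total after k=3: 76.1818.
Correction k=4: B_{8}/8! · (f^{(7)}(13) − f^{(7)}(2)) = −1/1209600 · (2.14281e-10 − 2.70612e-10) = 4.65695e-17.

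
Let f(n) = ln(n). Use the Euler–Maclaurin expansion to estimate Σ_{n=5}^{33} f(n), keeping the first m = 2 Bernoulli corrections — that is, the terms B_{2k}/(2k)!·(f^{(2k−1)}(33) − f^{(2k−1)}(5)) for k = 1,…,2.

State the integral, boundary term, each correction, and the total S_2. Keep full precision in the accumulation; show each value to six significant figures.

S_2 ≈ 81.8764

The integral term ∫_5^33 ln(x) dx = 79.3376.
Boundary: ½(f(5) + f(33)) = ½(1.60944 + 3.49651) = 2.55297.
So far: 81.8905.
k=1: B_{2}/(2)! × [f^{(1)}(33) − f^{(1)}(5)] = 1/12 × (0.0303030 − 0.200000) = -0.0141414.
After k=1: 81.8764.
k=2: B_{4}/(4)! × [f^{(3)}(33) − f^{(3)}(5)] = −1/720 × (5.56529e-05 − 0.0160000) = 2.21449e-05.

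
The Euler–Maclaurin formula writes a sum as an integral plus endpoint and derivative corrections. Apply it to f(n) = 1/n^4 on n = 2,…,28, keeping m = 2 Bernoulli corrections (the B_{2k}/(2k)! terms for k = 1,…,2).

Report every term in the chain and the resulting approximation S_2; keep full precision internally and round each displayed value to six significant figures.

S_2 ≈ 0.0820169

∫_2^28 1/x^4 dx evaluates to 0.0416515.
Endpoint term: (f(2) + f(28))/2 = (0.0625000 + 1.62693e-06)/2 = 0.0312508.
So far: 0.0729023.
Order-1 term: 1/12 · (-2.32418e-07 − (-0.125000)) = 0.0104166.
After k=1: 0.0833189.
Order-2 term: −1/720 · (-8.89355e-09 − (-0.937500)) = -0.00130208.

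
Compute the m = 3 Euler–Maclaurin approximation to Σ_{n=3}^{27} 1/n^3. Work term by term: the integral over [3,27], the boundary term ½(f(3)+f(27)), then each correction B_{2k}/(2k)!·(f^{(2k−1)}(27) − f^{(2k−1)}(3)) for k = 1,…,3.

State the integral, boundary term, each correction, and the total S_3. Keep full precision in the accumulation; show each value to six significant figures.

The integral term ∫_3^27 1/x^3 dx = 0.0548697.
Endpoint term: (f(3) + f(27))/2 = (0.0370370 + 5.08053e-05)/2 = 0.0185439.
So far: 0.0734136.
Correction k=1: B_{2}/2! · (f^{(1)}(27) − f^{(1)}(3)) = 1/12 · (-5.64503e-06 − (-0.0370370)) = 0.00308595.
Running total after k=1: 0.0764996.
Correction k=2: B_{4}/4! · (f^{(3)}(27) − f^{(3)}(3)) = −1/720 · (-1.54870e-07 − (-0.0823045)) = -0.000114312.
Running total after k=2: 0.0763852.
Correction k=3: B_{6}/6! · (f^{(5)}(27) − f^{(5)}(3)) = 1/30240 · (-8.92258e-09 − (-0.384088)) = 1.27013e-05.

S_3 ≈ 0.0763979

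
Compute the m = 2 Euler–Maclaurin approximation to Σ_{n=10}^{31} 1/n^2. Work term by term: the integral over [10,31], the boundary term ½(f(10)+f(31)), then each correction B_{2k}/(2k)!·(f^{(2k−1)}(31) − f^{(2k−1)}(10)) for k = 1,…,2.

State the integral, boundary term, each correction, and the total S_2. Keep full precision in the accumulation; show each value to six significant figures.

S_2 ≈ 0.0734230

Integral: ∫_10^31 1/x^2 dx = 0.0677419.
Endpoint term: (f(10) + f(31))/2 = (0.0100000 + 0.00104058)/2 = 0.00552029.
Running total after boundary: 0.0732622.
Order-1 term: 1/12 · (-6.71344e-05 − (-0.00200000)) = 0.000161072.
After k=1: 0.0734233.
Order-2 term: −1/720 · (-8.38306e-07 − (-0.000240000)) = -3.32169e-07.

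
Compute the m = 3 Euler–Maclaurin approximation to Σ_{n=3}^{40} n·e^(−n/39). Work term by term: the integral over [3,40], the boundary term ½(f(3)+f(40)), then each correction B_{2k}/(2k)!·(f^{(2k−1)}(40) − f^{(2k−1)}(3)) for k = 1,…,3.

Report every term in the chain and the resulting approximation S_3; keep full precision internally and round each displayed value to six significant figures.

S_3 ≈ 420.469

Integral: ∫_3^40 x·e^(−x/39) dx = 411.981.
Boundary: ½(f(3) + f(40)) = ½(2.77788 + 14.3427) = 8.56027.
Integral + boundary = 420.541.
Order-1 term: 1/12 · (-0.00919401 − 0.854733) = -0.0719939.
Partial sum through k=1: 420.469.
Order-2 term: −1/720 · (0.000465443 − 0.00177952) = 1.82511e-06.
Partial sum through k=2: 420.469.
Order-3 term: 1/30240 · (6.15997e-07 − 1.97047e-06) = -4.47909e-11.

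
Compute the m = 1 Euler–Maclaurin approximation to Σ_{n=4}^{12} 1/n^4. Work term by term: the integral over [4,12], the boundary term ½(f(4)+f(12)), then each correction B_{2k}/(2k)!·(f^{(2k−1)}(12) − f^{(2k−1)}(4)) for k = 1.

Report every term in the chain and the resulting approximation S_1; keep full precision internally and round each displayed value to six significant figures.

The integral term ∫_4^12 1/x^4 dx = 0.00501543.
Boundary: ½(f(4) + f(12)) = ½(0.00390625 + 4.82253e-05) = 0.00197724.
Running total after boundary: 0.00699267.
Correction k=1: B_{2}/2! · (f^{(1)}(12) − f^{(1)}(4)) = 1/12 · (-1.60751e-05 − (-0.00390625)) = 0.000324181.

S_1 ≈ 0.00731685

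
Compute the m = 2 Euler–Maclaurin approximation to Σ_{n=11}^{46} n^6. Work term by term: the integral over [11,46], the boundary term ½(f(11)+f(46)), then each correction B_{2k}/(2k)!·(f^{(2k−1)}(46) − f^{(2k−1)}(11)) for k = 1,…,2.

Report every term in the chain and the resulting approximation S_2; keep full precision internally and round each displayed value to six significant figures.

Integral: ∫_11^46 x^6 dx = 6.22569e+10.
½[f(11) + f(46)] = ½[1.77156e+06 + 9.47430e+09] = 4.73803e+09.
Running total after boundary: 6.69949e+10.
Order-1 term: 1/12 · (1.23578e+09 − 966306) = 1.02901e+08.
Running total after k=1: 6.70978e+10.
Order-2 term: −1/720 · (1.16803e+07 − 159720) = -16000.8.

S_2 ≈ 6.70978e+10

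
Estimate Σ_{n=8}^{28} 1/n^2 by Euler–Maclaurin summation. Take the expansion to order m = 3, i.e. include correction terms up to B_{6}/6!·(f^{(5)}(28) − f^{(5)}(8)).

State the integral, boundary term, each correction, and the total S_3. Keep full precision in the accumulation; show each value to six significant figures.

∫_8^28 1/x^2 dx evaluates to 0.0892857.
Endpoint term: (f(8) + f(28))/2 = (0.0156250 + 0.00127551)/2 = 0.00845026.
Integral + boundary = 0.0977360.
k=1: B_{2}/(2)! × [f^{(1)}(28) − f^{(1)}(8)] = 1/12 × (-9.11079e-05 − (-0.00390625)) = 0.000317929.
After k=1: 0.0980539.
k=2: B_{4}/(4)! × [f^{(3)}(28) − f^{(3)}(8)] = −1/720 × (-1.39451e-06 − (-0.000732422)) = -1.01532e-06.
After k=2: 0.0980529.
k=3: B_{6}/(6)! × [f^{(5)}(28) − f^{(5)}(8)] = 1/30240 × (-5.33613e-08 − (-0.000343323)) = 1.13515e-08.

S_3 ≈ 0.0980529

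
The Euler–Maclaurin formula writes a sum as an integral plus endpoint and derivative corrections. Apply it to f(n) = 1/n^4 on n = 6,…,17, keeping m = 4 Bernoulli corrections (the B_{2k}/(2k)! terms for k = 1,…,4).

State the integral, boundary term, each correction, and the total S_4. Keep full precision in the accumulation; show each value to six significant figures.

The integral term ∫_6^17 1/x^4 dx = 0.00147536.
Endpoint term: (f(6) + f(17))/2 = (0.000771605 + 1.19730e-05)/2 = 0.000391789.
Running total after boundary: 0.00186715.
Correction k=1: B_{2}/2! · (f^{(1)}(17) − f^{(1)}(6)) = 1/12 · (-2.81719e-06 − (-0.000514403)) = 4.26322e-05.
Partial sum through k=1: 0.00190978.
Correction k=2: B_{4}/4! · (f^{(3)}(17) − f^{(3)}(6)) = −1/720 · (-2.92441e-07 − (-0.000428669)) = -5.94968e-07.
Partial sum through k=2: 0.00190919.
Correction k=3: B_{6}/6! · (f^{(5)}(17) − f^{(5)}(6)) = 1/30240 · (-5.66668e-08 − (-0.000666819)) = 2.20490e-08.
Partial sum through k=3: 0.00190921.
Correction k=4: B_{8}/8! · (f^{(7)}(17) − f^{(7)}(6)) = −1/1209600 · (-1.76471e-08 − (-0.00166705)) = -1.37817e-09.

S_4 ≈ 0.00190921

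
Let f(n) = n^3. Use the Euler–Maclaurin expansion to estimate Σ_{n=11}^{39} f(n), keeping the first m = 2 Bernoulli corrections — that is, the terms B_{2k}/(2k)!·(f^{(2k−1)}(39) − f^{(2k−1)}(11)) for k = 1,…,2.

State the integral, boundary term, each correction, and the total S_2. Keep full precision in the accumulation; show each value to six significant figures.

S_2 ≈ 605375

The integral term ∫_11^39 x^3 dx = 574700.
½[f(11) + f(39)] = ½[1331.00 + 59319.0] = 30325.0.
So far: 605025.
Correction k=1: B_{2}/2! · (f^{(1)}(39) − f^{(1)}(11)) = 1/12 · (4563.00 − 363.000) = 350.000.
Partial sum through k=1: 605375.
Correction k=2: B_{4}/4! · (f^{(3)}(39) − f^{(3)}(11)) = −1/720 · (6.00000 − 6.00000) = 0.00000.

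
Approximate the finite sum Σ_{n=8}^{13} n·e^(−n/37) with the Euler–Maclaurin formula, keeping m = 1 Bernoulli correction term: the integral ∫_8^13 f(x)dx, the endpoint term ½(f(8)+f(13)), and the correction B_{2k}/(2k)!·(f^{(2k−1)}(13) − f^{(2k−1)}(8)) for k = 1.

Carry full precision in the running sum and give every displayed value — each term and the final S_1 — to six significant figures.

S_1 ≈ 47.1288

∫_8^13 x·e^(−x/37) dx evaluates to 39.3468.
Endpoint term: (f(8) + f(13))/2 = (6.44449 + 9.14857)/2 = 7.79653.
Integral + boundary = 47.1433.
k=1: B_{2}/(2)! × [f^{(1)}(13) − f^{(1)}(8)] = 1/12 × (0.456478 − 0.631386) = -0.0145757.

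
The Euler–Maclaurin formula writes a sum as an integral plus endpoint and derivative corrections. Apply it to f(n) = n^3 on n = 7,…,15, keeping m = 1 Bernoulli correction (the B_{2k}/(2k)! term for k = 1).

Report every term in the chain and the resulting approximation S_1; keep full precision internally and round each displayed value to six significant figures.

S_1 ≈ 13959.0

Integral: ∫_7^15 x^3 dx = 12056.0.
Boundary: ½(f(7) + f(15)) = ½(343.000 + 3375.00) = 1859.00.
So far: 13915.0.
Correction k=1: B_{2}/2! · (f^{(1)}(15) − f^{(1)}(7)) = 1/12 · (675.000 − 147.000) = 44.0000.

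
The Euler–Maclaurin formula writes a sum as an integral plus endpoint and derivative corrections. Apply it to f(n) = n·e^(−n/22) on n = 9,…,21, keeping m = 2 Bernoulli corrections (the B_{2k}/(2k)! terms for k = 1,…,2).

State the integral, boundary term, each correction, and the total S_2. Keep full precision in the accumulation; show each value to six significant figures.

S_2 ≈ 95.8236

Integral: ∫_9^21 x·e^(−x/22) dx = 88.8233.
Boundary: ½(f(9) + f(21)) = ½(5.97828 + 8.08473) = 7.03151.
So far: 95.8548.
k=1: B_{2}/(2)! × [f^{(1)}(21) − f^{(1)}(9)] = 1/12 × (0.0174994 − 0.392514) = -0.0312512.
Running total after k=1: 95.8236.
k=2: B_{4}/(4)! × [f^{(3)}(21) − f^{(3)}(9)] = −1/720 × (0.00162701 − 0.00355583) = 2.67891e-06.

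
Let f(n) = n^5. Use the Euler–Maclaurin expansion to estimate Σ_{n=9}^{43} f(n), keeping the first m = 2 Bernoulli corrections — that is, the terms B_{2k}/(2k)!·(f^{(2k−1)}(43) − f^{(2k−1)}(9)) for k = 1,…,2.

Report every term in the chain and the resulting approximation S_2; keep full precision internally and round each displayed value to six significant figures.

Integral: ∫_9^43 x^5 dx = 1.05347e+09.
Boundary: ½(f(9) + f(43)) = ½(59049.0 + 1.47008e+08) = 7.35337e+07.
So far: 1.12701e+09.
Correction k=1: B_{2}/2! · (f^{(1)}(43) − f^{(1)}(9)) = 1/12 · (1.70940e+07 − 32805.0) = 1.42177e+06.
Partial sum through k=1: 1.12843e+09.
Correction k=2: B_{4}/4! · (f^{(3)}(43) − f^{(3)}(9)) = −1/720 · (110940 − 4860.00) = -147.333.

S_2 ≈ 1.12843e+09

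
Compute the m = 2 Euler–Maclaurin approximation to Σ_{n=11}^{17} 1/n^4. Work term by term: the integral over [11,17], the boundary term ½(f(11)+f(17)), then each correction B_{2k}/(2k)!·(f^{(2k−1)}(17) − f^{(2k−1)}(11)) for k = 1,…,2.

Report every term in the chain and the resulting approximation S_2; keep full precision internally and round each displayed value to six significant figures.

∫_11^17 1/x^4 dx evaluates to 0.000182591.
Endpoint term: (f(11) + f(17))/2 = (6.83013e-05 + 1.19730e-05)/2 = 4.01372e-05.
Running total after boundary: 0.000222728.
Order-1 term: 1/12 · (-2.81719e-06 − (-2.48369e-05)) = 1.83497e-06.
After k=1: 0.000224563.
Order-2 term: −1/720 · (-2.92441e-07 − (-6.15790e-06)) = -8.14647e-09.

S_2 ≈ 0.000224555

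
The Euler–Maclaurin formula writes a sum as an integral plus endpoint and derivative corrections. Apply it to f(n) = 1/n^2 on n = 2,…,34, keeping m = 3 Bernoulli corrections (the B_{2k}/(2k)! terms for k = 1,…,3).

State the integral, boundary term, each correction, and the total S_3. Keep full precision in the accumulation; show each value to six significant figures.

Integral: ∫_2^34 1/x^2 dx = 0.470588.
Boundary: ½(f(2) + f(34)) = ½(0.250000 + 0.000865052) = 0.125433.
Integral + boundary = 0.596021.
Order-1 term: 1/12 · (-5.08854e-05 − (-0.250000)) = 0.0208291.
Partial sum through k=1: 0.616850.
Order-2 term: −1/720 · (-5.28222e-07 − (-0.750000)) = -0.00104167.
Partial sum through k=2: 0.615808.
Order-3 term: 1/30240 · (-1.37082e-08 − (-5.62500)) = 0.000186012.

S_3 ≈ 0.615994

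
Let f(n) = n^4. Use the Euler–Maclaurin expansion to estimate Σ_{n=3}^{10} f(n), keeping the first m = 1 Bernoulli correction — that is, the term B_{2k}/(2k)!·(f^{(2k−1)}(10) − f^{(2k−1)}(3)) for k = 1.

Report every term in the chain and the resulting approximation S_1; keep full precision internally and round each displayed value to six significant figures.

∫_3^10 x^4 dx evaluates to 19951.4.
Endpoint term: (f(3) + f(10))/2 = (81.0000 + 10000.0)/2 = 5040.50.
Integral + boundary = 24991.9.
Correction k=1: B_{2}/2! · (f^{(1)}(10) − f^{(1)}(3)) = 1/12 · (4000.00 − 108.000) = 324.333.

S_1 ≈ 25316.2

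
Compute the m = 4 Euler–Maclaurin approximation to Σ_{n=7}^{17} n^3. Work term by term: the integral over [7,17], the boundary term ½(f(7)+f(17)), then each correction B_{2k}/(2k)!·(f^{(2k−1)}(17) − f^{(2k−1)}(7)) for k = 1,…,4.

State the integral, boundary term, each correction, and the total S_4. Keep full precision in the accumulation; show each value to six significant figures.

S_4 ≈ 22968.0

∫_7^17 x^3 dx evaluates to 20280.0.
Endpoint term: (f(7) + f(17))/2 = (343.000 + 4913.00)/2 = 2628.00.
Running total after boundary: 22908.0.
k=1: B_{2}/(2)! × [f^{(1)}(17) − f^{(1)}(7)] = 1/12 × (867.000 − 147.000) = 60.0000.
Running total after k=1: 22968.0.
k=2: B_{4}/(4)! × [f^{(3)}(17) − f^{(3)}(7)] = −1/720 × (6.00000 − 6.00000) = 0.00000.
Running total after k=2: 22968.0.
k=3: B_{6}/(6)! × [f^{(5)}(17) − f^{(5)}(7)] = 1/30240 × (0.00000 − 0.00000) = 0.00000.
Running total after k=3: 22968.0.
k=4: B_{8}/(8)! × [f^{(7)}(17) − f^{(7)}(7)] = −1/1209600 × (0.00000 − 0.00000) = 0.00000.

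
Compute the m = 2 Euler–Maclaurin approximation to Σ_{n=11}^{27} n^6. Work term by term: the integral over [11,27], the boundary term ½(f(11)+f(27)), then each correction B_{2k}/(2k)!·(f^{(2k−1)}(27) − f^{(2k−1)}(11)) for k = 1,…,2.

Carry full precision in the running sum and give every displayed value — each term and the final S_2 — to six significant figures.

S_2 ≈ 1.69324e+09

The integral term ∫_11^27 x^6 dx = 1.49155e+09.
Boundary: ½(f(11) + f(27)) = ½(1.77156e+06 + 3.87420e+08) = 1.94596e+08.
Integral + boundary = 1.68615e+09.
Correction k=1: B_{2}/2! · (f^{(1)}(27) − f^{(1)}(11)) = 1/12 · (8.60934e+07 − 966306) = 7.09393e+06.
Running total after k=1: 1.69324e+09.
Correction k=2: B_{4}/4! · (f^{(3)}(27) − f^{(3)}(11)) = −1/720 · (2.36196e+06 − 159720) = -3058.67.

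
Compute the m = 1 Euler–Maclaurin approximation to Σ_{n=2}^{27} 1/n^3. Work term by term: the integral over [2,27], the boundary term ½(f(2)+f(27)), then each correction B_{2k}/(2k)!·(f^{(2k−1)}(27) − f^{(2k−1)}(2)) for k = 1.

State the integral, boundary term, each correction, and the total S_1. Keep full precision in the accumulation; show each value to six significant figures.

S_1 ≈ 0.202464

∫_2^27 1/x^3 dx evaluates to 0.124314.
Boundary: ½(f(2) + f(27)) = ½(0.125000 + 5.08053e-05) = 0.0625254.
Running total after boundary: 0.186840.
Order-1 term: 1/12 · (-5.64503e-06 − (-0.187500)) = 0.0156245.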